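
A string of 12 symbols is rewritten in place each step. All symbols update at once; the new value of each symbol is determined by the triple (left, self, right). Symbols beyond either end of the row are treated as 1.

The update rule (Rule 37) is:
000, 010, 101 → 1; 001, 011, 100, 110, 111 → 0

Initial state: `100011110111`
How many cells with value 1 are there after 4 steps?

001000001000
001011101010
001100011111
000001000000
count of 1: 1

1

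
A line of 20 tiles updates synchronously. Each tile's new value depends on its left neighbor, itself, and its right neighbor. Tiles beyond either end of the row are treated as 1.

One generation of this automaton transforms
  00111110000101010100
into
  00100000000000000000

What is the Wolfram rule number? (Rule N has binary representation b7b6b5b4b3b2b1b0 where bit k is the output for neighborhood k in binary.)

8

position 3: 111 → 0  (bit 7 = 0)
position 6: 110 → 0  (bit 6 = 0)
position 12: 101 → 0  (bit 5 = 0)
position 0: 100 → 0  (bit 4 = 0)
position 2: 011 → 1  (bit 3 = 1)
position 11: 010 → 0  (bit 2 = 0)
position 1: 001 → 0  (bit 1 = 0)
position 8: 000 → 0  (bit 0 = 0)
bits b7..b0 = 00001000 = 8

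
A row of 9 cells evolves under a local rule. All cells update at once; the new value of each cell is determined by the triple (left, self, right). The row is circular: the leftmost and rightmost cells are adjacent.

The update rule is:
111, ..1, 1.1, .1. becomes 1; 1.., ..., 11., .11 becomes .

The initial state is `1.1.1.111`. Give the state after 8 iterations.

.11111.11
1.111.1..
11.1.11.1
1.111..1.
11.1..111
1.11.1.11
.1..111.1
11.1.1.11

11.1.1.11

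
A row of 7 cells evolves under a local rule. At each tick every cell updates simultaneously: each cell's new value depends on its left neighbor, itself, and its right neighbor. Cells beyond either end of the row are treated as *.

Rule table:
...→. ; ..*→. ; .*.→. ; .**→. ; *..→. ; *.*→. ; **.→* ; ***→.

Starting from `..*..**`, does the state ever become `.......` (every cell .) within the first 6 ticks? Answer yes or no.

.......
all cells are . at tick 1

yes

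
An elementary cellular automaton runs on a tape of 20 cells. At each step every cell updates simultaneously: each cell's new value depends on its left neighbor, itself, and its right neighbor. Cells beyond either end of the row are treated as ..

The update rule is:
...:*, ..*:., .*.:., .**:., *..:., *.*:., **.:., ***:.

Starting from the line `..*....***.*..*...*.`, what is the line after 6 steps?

..*....********...**

step 1: *...**..........*...
step 2: ..*....********...**
step 3: *...**..........*...  (repeats step 1; period 2)
step 6: ..*....********...**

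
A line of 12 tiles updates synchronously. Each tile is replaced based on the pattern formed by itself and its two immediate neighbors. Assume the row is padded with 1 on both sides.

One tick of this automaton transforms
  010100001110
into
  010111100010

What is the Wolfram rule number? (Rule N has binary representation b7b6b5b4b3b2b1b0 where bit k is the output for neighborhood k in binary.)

85

position 9: 111 → 0  (bit 7 = 0)
position 10: 110 → 1  (bit 6 = 1)
position 0: 101 → 0  (bit 5 = 0)
position 4: 100 → 1  (bit 4 = 1)
position 8: 011 → 0  (bit 3 = 0)
position 1: 010 → 1  (bit 2 = 1)
position 7: 001 → 0  (bit 1 = 0)
position 5: 000 → 1  (bit 0 = 1)
bits b7..b0 = 01010101 = 85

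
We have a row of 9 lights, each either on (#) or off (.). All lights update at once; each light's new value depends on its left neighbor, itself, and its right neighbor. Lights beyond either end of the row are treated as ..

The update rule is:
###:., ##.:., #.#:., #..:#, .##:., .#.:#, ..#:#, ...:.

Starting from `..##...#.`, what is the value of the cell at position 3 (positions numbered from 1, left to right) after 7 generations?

.

.#..#.###
#####....
.....#...
....###..
...#...#.
..###.###
.#.......
position 3 holds .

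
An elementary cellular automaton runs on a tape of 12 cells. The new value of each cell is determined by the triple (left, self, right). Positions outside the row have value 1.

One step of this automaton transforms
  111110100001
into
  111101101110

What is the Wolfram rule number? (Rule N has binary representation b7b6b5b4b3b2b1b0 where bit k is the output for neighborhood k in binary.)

position 0: 111 → 1  (bit 7 = 1)
position 4: 110 → 0  (bit 6 = 0)
position 5: 101 → 1  (bit 5 = 1)
position 7: 100 → 0  (bit 4 = 0)
position 11: 011 → 0  (bit 3 = 0)
position 6: 010 → 1  (bit 2 = 1)
position 10: 001 → 1  (bit 1 = 1)
position 8: 000 → 1  (bit 0 = 1)
bits b7..b0 = 10100111 = 167

167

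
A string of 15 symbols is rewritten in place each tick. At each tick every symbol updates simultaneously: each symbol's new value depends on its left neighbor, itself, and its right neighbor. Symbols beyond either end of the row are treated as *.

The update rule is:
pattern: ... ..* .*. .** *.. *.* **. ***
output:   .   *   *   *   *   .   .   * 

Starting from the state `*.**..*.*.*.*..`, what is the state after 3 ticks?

**..*.***.*.***

..*.***.*.*.***
***.**..*.*.***
**..*.***.*.***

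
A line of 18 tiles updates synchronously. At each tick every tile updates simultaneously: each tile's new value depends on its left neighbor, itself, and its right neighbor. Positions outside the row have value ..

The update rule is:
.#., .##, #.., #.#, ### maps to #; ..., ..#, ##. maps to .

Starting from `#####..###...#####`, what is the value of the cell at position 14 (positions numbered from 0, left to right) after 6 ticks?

tick 1: ####.#.##.#..####.
tick 2: ###.####.###.###.#
tick 3: ##.####.###.###.##
tick 4: #.####.###.###.##.
tick 5: #####.###.###.##.#
tick 6: ####.###.###.##.##
position 14 holds #

#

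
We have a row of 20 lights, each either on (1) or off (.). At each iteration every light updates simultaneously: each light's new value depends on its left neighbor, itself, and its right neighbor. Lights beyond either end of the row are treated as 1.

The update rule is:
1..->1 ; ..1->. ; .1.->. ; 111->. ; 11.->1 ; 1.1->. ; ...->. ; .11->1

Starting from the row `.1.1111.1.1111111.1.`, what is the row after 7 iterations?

...111...1..1...1...

iteration 1: ...1..1...1.....1...
iteration 2: 1...1..1...1.....1..
iteration 3: 11...1..1...1.....1.
iteration 4: .11...1..1...1......
iteration 5: .111...1..1...1.....
iteration 6: .1.11...1..1...1....
iteration 7: ...111...1..1...1...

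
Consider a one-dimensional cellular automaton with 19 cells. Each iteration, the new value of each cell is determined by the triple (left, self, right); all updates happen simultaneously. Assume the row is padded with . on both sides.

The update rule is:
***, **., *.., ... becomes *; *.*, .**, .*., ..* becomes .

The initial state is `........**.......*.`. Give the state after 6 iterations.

*******..*******..*
.*******..*******..
..*******..********
*..*******..*******
.*..*******..******
..*..*******..*****

..*..*******..*****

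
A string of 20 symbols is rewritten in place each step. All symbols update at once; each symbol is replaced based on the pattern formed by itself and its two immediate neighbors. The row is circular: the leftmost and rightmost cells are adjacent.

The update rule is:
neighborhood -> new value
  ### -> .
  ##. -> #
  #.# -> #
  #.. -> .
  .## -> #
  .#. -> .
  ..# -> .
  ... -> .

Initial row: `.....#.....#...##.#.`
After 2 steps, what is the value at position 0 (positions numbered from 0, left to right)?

step 1: ...............###..
step 2: ...............#.#..
position 0 holds .

.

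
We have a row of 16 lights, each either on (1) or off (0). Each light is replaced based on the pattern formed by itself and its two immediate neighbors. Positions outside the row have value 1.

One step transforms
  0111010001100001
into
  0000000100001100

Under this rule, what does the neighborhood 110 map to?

At position 3 the neighborhood is 110; the next row has 0 there.

0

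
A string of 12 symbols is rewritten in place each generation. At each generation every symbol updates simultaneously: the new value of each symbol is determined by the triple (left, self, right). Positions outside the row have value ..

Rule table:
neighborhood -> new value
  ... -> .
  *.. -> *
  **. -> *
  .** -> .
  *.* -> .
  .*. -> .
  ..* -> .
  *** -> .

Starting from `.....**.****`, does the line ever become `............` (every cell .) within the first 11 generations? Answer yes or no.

......*....*
.......*....
........*...
.........*..
..........*.
...........*
............
all cells are . at generation 7

yes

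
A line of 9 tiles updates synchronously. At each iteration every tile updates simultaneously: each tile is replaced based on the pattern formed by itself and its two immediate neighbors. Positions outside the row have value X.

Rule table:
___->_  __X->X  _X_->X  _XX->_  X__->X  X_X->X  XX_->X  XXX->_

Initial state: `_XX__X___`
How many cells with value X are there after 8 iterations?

iteration 1: X_XXXXX_X
iteration 2: XX____XX_
iteration 3: _XX__X_XX
iteration 4: X_XXXXX__
iteration 5: XX____XXX
iteration 6: _XX__X___  (repeats iteration 0; period 6)
iteration 8: XX____XX_
count of X: 4

4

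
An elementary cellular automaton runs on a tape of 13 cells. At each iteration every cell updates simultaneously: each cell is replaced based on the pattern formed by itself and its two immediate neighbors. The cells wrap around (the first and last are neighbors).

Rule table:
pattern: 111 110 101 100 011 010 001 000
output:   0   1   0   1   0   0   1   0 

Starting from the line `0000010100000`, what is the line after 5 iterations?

iteration 1: 0000100010000
iteration 2: 0001010101000
iteration 3: 0010000000100
iteration 4: 0101000001010
iteration 5: 1000100010001

1000100010001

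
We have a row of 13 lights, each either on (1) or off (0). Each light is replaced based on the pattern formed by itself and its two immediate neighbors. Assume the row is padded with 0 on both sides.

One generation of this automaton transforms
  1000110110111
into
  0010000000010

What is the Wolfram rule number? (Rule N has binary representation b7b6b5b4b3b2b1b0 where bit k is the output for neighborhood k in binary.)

position 11: 111 → 1  (bit 7 = 1)
position 5: 110 → 0  (bit 6 = 0)
position 6: 101 → 0  (bit 5 = 0)
position 1: 100 → 0  (bit 4 = 0)
position 4: 011 → 0  (bit 3 = 0)
position 0: 010 → 0  (bit 2 = 0)
position 3: 001 → 0  (bit 1 = 0)
position 2: 000 → 1  (bit 0 = 1)
bits b7..b0 = 10000001 = 129

129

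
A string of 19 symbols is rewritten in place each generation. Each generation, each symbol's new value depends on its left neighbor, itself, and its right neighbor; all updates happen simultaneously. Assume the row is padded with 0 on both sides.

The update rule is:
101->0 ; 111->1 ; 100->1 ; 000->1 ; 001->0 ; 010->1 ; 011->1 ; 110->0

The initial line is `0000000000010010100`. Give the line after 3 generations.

1111111101011010101

generation 1: 1111111111011010111
generation 2: 1111111110010010110
generation 3: 1111111101011010101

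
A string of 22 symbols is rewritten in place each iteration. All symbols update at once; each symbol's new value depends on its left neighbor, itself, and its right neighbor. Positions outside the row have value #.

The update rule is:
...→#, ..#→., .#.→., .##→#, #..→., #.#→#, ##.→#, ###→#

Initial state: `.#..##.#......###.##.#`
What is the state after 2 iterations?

#.#.###..#############

iteration 1: #...###..####.########
iteration 2: #.#.###..#############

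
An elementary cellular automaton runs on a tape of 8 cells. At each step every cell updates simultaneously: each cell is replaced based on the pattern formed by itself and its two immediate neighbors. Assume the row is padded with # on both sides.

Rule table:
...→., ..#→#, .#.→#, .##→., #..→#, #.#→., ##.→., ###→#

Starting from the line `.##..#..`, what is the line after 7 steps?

##..#.#.

step 1: ...#####
step 2: #.#.####
step 3: ..#..###
step 4: #####.##
step 5: ####...#
step 6: ###.#.#.
step 7: ##..#.#.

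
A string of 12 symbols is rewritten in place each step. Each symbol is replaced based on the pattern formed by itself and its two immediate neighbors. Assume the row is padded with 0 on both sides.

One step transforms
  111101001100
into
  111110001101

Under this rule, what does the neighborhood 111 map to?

At position 1 the neighborhood is 111; the next row has 1 there.

1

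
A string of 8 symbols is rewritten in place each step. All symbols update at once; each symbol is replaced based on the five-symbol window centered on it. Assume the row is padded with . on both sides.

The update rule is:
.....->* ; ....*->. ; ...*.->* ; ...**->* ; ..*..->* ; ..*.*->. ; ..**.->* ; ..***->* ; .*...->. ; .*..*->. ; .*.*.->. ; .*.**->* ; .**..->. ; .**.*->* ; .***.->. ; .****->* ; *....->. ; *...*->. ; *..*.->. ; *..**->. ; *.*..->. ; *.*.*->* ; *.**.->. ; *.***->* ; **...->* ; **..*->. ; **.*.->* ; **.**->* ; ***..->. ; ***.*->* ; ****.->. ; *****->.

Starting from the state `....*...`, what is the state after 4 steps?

*..*..*.

step 1: **.**..*
step 2: ***....*
step 3: *..*..**
step 4: *..*..*.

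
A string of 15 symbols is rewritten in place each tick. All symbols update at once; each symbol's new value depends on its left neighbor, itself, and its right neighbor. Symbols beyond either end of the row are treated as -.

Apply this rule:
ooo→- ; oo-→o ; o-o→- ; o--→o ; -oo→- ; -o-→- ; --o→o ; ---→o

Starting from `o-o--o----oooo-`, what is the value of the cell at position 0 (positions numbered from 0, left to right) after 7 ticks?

tick 1: ---oo-oooo---oo
tick 2: ooo-o----oooo-o
tick 3: --o--oooo---o--
tick 4: oo-oo---oooo-oo
tick 5: -o--oooo---o--o
tick 6: o-oo---oooo-oo-
tick 7: ---oooo---o--oo
position 0 holds -

-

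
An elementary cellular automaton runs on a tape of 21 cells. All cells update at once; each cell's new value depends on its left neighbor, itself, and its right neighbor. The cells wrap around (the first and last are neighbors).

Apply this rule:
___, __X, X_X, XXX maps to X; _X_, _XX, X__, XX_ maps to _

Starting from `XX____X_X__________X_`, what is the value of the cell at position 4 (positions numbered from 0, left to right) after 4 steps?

___XXX_X__XXXXXXXXX_X
_XX_X_X__X_XXXXXXX_X_
X__X_X__X_X_XXXXX_X__
__X_X__X_X_X_XXX_X__X
position 4 holds X

X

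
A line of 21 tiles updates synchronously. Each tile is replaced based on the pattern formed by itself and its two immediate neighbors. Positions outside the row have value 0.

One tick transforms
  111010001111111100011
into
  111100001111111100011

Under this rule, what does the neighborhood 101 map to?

At position 3 the neighborhood is 101; the next row has 1 there.

1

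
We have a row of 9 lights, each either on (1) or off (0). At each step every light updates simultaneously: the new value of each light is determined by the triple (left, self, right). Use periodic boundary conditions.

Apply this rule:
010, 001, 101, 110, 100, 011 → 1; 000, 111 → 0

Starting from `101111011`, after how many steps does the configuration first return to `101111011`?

step 1: 111001110
step 2: 101111011

2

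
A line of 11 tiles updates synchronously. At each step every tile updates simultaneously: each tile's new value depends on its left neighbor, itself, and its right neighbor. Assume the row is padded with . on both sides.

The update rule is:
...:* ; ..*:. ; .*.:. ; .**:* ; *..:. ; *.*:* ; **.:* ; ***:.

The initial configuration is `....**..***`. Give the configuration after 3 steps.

.**..*.*...

step 1: ***.**..*.*
step 2: *.****...*.
step 3: .**..*.*...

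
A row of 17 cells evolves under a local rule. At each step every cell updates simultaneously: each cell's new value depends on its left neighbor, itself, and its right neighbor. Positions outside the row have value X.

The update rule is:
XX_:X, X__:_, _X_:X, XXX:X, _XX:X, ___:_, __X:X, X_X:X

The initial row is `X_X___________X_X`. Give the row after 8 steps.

XXX__________XXXX
XXX_________XXXXX
XXX________XXXXXX
XXX_______XXXXXXX
XXX______XXXXXXXX
XXX_____XXXXXXXXX
XXX____XXXXXXXXXX
XXX___XXXXXXXXXXX

XXX___XXXXXXXXXXX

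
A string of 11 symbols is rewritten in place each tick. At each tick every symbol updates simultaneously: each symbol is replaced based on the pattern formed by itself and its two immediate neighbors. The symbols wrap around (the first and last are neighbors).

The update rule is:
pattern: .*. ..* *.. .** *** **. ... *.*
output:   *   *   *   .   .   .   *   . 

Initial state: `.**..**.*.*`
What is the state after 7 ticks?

...**......

...**...*.*
***..****.*
...**......
***..******
...**......  (repeats tick 3; period 2)
tick 7: ...**......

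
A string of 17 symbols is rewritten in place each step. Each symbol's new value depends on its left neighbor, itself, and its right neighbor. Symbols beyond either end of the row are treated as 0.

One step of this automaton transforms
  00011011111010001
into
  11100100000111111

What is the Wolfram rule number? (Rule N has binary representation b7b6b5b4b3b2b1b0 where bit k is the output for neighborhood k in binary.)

position 7: 111 → 0  (bit 7 = 0)
position 4: 110 → 0  (bit 6 = 0)
position 5: 101 → 1  (bit 5 = 1)
position 13: 100 → 1  (bit 4 = 1)
position 3: 011 → 0  (bit 3 = 0)
position 12: 010 → 1  (bit 2 = 1)
position 2: 001 → 1  (bit 1 = 1)
position 0: 000 → 1  (bit 0 = 1)
bits b7..b0 = 00110111 = 55

55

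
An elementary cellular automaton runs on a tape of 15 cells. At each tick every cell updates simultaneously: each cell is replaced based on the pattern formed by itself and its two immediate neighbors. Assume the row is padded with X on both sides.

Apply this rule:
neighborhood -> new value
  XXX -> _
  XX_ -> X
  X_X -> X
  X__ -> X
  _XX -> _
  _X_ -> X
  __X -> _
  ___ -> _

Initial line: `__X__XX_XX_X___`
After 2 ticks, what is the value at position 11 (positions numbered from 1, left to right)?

_

X_XX__XX_XXXX__
XX_XX__XX___XX_
position 11 holds _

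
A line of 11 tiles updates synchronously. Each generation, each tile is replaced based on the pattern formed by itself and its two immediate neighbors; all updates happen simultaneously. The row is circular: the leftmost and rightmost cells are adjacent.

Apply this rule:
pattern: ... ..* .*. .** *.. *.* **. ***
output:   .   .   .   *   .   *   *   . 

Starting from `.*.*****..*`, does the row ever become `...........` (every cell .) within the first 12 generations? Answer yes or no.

generation 1: *.**...*...
generation 2: .***.......
generation 3: .*.*.......
generation 4: ..*........
generation 5: ...........
all cells are . at generation 5

yes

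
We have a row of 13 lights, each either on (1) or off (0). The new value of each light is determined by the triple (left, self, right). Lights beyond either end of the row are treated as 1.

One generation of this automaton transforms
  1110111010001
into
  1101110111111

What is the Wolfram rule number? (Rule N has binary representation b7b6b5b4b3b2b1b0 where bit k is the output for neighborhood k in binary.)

191

position 0: 111 → 1  (bit 7 = 1)
position 2: 110 → 0  (bit 6 = 0)
position 3: 101 → 1  (bit 5 = 1)
position 9: 100 → 1  (bit 4 = 1)
position 4: 011 → 1  (bit 3 = 1)
position 8: 010 → 1  (bit 2 = 1)
position 11: 001 → 1  (bit 1 = 1)
position 10: 000 → 1  (bit 0 = 1)
bits b7..b0 = 10111111 = 191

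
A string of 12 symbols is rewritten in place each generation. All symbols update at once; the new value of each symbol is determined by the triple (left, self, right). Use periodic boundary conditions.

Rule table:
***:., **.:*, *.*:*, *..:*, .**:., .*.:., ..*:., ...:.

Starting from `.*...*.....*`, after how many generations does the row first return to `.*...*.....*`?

12

*.*...*.....
.*.*...*....
..*.*...*...
...*.*...*..
....*.*...*.
.....*.*...*
*.....*.*...
.*.....*.*..
..*.....*.*.
...*.....*.*
*...*.....*.
.*...*.....*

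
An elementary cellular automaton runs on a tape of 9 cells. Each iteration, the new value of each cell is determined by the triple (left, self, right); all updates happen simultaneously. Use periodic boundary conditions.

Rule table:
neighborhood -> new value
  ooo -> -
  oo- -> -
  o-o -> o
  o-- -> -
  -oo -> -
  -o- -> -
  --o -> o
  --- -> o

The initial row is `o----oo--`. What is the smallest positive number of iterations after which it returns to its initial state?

--ooo---o
-o----oo-
o--ooo---
--o----oo
-o--ooo--
o--o----o
--o--ooo-
oo--o----
---o--ooo
-oo--o---
o---o--oo
--oo--o--
oo---o--o
---oo--o-
ooo---o--
----oo--o
-ooo---o-
o----oo--

18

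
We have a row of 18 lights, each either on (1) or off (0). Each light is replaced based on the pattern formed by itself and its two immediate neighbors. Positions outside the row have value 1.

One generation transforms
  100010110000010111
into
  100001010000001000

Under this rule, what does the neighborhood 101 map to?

At position 5 the neighborhood is 101; the next row has 1 there.

1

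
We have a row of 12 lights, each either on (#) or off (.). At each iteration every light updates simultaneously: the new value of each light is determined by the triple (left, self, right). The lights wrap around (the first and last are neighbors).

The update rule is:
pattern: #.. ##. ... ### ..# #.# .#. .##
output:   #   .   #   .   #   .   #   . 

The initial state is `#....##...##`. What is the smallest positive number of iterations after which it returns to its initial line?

2

.####..###..
#....##...##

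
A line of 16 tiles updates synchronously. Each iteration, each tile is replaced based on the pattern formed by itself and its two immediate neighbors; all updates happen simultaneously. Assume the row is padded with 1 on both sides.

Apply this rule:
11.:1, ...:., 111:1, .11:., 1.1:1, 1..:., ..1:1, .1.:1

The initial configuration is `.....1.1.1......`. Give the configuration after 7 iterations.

iteration 1: ....111111.....1
iteration 2: ...1.11111....1.
iteration 3: ..111.1111...111
iteration 4: .1.111.111..1.11
iteration 5: 111.111.11.111.1
iteration 6: 1111.111.11.111.
iteration 7: 11111.111.11.111

11111.111.11.111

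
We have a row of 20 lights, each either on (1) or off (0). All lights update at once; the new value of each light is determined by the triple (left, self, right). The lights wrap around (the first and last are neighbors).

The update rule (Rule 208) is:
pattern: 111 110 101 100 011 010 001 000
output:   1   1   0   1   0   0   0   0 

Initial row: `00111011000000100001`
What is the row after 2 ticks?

01001100110000001000

tick 1: 10011001100000010000
tick 2: 01001100110000001000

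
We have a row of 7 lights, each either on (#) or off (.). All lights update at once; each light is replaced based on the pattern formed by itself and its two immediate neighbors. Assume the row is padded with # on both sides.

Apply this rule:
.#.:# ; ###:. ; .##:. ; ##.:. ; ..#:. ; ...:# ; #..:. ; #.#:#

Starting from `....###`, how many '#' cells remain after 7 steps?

5

step 1: .##....
step 2: #...##.
step 3: ..#...#
step 4: ..#.#..
step 5: ..###..
step 6: .......
step 7: .#####.
count of #: 5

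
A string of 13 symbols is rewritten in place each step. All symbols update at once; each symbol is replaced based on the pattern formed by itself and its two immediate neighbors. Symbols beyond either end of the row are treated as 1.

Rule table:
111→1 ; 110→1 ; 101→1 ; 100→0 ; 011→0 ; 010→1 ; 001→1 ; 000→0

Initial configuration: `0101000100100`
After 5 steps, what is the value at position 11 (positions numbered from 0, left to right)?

1111001101101
1111010110110
1111111011011
1111111101101
1111111110110
position 11 holds 1

1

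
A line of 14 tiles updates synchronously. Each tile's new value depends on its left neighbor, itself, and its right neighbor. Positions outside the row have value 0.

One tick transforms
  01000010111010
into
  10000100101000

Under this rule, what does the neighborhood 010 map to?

0

At position 1 the neighborhood is 010; the next row has 0 there.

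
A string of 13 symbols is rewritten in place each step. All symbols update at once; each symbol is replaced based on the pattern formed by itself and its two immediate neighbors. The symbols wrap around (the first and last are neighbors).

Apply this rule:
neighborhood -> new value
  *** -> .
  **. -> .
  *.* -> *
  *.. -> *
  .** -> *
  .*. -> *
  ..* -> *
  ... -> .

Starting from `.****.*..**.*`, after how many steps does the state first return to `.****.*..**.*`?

3

**...*****.**
..*.**....**.
.****.*..**.*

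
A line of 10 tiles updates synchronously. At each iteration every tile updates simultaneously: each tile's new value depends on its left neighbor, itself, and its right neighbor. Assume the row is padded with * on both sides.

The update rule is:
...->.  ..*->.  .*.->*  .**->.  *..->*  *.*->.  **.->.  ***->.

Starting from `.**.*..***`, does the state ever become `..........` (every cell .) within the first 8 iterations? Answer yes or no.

....**....
*.....*...
.*....**..
.**.....*.
...*....*.
*..**...*.
.*...*..*.
.**..**.*.
iteration 8 is .**..**.*., still not uniform .

no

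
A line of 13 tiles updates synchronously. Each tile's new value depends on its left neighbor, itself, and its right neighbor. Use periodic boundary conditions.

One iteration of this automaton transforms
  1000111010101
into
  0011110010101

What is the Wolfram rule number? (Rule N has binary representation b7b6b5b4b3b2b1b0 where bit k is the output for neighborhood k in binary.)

position 5: 111 → 1  (bit 7 = 1)
position 0: 110 → 0  (bit 6 = 0)
position 7: 101 → 0  (bit 5 = 0)
position 1: 100 → 0  (bit 4 = 0)
position 4: 011 → 1  (bit 3 = 1)
position 8: 010 → 1  (bit 2 = 1)
position 3: 001 → 1  (bit 1 = 1)
position 2: 000 → 1  (bit 0 = 1)
bits b7..b0 = 10001111 = 143

143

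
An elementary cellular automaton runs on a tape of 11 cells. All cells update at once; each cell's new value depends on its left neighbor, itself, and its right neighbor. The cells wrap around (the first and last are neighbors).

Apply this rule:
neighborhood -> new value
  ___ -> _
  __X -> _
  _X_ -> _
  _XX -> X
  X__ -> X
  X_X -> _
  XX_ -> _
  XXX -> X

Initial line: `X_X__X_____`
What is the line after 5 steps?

step 1: ___X__X____
step 2: ____X__X___
step 3: _____X__X__
step 4: ______X__X_
step 5: _______X__X

_______X__X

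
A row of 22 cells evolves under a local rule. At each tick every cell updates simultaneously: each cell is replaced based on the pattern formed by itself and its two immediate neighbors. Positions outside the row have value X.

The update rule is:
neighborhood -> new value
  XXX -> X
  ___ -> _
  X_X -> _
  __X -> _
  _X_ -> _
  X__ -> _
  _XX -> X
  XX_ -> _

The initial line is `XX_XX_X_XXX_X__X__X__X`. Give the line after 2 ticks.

________X____________X

X__X____XX___________X
________X____________X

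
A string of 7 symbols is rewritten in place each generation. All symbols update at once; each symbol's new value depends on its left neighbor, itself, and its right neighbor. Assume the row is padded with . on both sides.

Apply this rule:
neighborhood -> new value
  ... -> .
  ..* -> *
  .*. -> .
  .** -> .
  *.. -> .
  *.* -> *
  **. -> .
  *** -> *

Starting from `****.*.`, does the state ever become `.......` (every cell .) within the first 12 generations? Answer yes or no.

generation 1: .**.*..
generation 2: *..*...
generation 3: ..*....
generation 4: .*.....
generation 5: *......
generation 6: .......
all cells are . at generation 6

yes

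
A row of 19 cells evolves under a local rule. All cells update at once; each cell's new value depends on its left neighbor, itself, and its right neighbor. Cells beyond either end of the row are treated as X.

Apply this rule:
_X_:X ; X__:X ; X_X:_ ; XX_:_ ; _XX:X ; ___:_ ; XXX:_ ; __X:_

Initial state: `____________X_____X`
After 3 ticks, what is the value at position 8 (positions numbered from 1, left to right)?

X___________XX____X
_X__________X_X___X
_XX_________X_XX__X
position 8 holds _

_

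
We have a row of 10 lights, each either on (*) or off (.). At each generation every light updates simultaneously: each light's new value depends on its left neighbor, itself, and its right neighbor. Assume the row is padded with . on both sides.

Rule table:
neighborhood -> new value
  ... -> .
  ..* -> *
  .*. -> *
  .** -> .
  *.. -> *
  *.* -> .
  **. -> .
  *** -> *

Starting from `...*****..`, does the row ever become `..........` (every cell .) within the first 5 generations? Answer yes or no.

generation 1: ..*.***.*.
generation 2: .**..*..**
generation 3: *..*****..
generation 4: ***.***.*.
generation 5: .*...*..**
generation 5 is .*...*..**, still not uniform .

no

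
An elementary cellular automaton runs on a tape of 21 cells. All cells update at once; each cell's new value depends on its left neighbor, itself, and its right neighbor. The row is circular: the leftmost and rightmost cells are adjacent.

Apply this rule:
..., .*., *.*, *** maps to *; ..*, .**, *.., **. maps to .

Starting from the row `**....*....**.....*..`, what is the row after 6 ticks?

.*.*..*....**...*...*

tick 1: ...**.*.**....***.*..
tick 2: **...***...**..*.**.*
tick 3: *..*..*..*.....**..*.
tick 4: *..*..*..*.***.....**
tick 5: ...*..*..**.*..***..*
tick 6: .*.*..*....**...*...*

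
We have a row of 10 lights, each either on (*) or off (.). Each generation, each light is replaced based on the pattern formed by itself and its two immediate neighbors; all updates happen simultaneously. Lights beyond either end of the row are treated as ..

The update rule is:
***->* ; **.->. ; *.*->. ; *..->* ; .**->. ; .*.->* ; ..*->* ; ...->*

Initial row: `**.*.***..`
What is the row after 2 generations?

*******...

...*..*.**
*******...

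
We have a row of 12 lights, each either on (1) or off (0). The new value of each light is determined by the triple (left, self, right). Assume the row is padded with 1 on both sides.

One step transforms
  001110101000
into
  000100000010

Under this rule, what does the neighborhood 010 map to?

0

At position 6 the neighborhood is 010; the next row has 0 there.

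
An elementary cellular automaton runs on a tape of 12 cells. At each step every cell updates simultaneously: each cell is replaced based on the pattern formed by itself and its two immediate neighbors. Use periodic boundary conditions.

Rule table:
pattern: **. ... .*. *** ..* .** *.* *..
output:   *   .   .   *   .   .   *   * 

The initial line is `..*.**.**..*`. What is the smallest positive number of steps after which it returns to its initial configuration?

*..*.**.**..
.*..*.**.**.
..*..*.**.**
*..*..*.**.*
**..*..*.**.
.**..*..*.**
*.**..*..*.*
**.**..*..*.
.**.**..*..*
*.**.**..*..
.*.**.**..*.
..*.**.**..*

12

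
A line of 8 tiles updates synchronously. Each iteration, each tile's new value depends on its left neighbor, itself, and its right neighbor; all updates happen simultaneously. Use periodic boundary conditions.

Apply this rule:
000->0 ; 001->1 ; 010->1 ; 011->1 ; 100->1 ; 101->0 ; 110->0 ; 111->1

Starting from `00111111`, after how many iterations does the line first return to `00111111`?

11111110
11111100
11111011
11110011
11101111
11001111
10111111
00111111

8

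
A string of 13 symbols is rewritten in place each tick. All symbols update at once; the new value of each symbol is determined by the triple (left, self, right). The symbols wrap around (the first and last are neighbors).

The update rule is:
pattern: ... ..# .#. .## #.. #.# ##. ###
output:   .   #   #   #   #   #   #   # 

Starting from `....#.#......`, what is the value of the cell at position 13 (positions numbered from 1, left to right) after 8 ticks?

...#####.....
..#######....
.#########...
###########..
#############
#############  (fixed point — unchanged through tick 8)
position 13 holds #

#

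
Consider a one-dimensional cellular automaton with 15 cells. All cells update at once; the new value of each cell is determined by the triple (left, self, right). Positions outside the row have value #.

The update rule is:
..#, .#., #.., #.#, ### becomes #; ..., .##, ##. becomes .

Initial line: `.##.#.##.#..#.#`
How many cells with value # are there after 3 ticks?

8

#..###..######.
.##.#.##.####.#
#..###..#.##.#.
count of #: 8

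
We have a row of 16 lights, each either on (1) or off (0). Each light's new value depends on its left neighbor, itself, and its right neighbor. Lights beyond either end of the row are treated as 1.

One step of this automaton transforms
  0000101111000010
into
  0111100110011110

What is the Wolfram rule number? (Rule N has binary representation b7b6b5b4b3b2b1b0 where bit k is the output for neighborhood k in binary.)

position 7: 111 → 1  (bit 7 = 1)
position 9: 110 → 0  (bit 6 = 0)
position 5: 101 → 0  (bit 5 = 0)
position 0: 100 → 0  (bit 4 = 0)
position 6: 011 → 0  (bit 3 = 0)
position 4: 010 → 1  (bit 2 = 1)
position 3: 001 → 1  (bit 1 = 1)
position 1: 000 → 1  (bit 0 = 1)
bits b7..b0 = 10000111 = 135

135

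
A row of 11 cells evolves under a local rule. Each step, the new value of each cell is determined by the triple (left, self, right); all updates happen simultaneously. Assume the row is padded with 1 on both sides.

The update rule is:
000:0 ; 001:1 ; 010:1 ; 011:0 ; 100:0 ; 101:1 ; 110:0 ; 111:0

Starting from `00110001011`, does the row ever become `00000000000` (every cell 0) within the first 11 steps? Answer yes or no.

no

step 1: 01000011100
step 2: 11000100001
step 3: 00001100010
step 4: 00010000111
step 5: 00110001000
step 6: 01000011001
step 7: 11000100010
step 8: 00001100111
step 9: 00010001000
step 10: 00110011001
step 11: 01000100010
step 11 is 01000100010, still not uniform 0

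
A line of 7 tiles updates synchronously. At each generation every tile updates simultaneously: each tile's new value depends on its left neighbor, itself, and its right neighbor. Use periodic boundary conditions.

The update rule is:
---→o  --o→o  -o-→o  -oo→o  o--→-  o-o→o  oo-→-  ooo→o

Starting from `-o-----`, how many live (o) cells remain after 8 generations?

generation 1: oo-oooo
generation 2: o-ooooo
generation 3: -oooooo
generation 4: oooooo-
generation 5: ooooo-o
generation 6: oooo-oo
generation 7: ooo-ooo
generation 8: oo-oooo
count of o: 6

6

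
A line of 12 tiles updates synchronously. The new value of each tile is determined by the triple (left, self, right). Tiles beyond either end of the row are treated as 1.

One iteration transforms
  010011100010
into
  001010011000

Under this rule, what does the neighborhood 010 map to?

At position 1 the neighborhood is 010; the next row has 0 there.

0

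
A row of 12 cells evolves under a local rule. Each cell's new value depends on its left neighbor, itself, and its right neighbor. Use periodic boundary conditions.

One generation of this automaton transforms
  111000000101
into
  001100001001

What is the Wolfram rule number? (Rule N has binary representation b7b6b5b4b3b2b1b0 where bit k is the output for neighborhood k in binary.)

90

position 0: 111 → 0  (bit 7 = 0)
position 2: 110 → 1  (bit 6 = 1)
position 10: 101 → 0  (bit 5 = 0)
position 3: 100 → 1  (bit 4 = 1)
position 11: 011 → 1  (bit 3 = 1)
position 9: 010 → 0  (bit 2 = 0)
position 8: 001 → 1  (bit 1 = 1)
position 4: 000 → 0  (bit 0 = 0)
bits b7..b0 = 01011010 = 90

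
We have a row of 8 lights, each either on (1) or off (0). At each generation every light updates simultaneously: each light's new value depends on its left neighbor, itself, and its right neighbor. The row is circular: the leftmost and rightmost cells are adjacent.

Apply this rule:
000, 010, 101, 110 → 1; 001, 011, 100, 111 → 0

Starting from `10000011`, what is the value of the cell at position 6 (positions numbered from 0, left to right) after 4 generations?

generation 1: 10111000
generation 2: 11001010
generation 3: 01001111
generation 4: 11000001
position 6 holds 0

0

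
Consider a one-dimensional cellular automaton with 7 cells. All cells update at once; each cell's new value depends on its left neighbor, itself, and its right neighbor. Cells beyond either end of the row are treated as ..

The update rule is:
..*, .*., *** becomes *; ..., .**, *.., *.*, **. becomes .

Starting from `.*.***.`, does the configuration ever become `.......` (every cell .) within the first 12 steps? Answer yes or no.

no

step 1: **..*..
step 2: ...**..
step 3: ..*....
step 4: .**....
step 5: *......
step 6: *......  (fixed point — unchanged through step 12)
step 12 is *......, still not uniform .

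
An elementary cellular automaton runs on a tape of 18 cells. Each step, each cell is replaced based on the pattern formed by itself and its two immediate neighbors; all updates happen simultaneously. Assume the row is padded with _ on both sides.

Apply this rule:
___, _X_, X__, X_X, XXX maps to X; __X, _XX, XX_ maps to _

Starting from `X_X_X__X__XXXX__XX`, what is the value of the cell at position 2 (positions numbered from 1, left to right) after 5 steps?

X

XXXXXX_XX__XX_X___
_XXXX_X__X___XXXXX
__XX_XXX_XXX__XXX_
X___X_X_X_X_X__X_X
XXX_XXXXXXXXXX_XXX
position 2 holds X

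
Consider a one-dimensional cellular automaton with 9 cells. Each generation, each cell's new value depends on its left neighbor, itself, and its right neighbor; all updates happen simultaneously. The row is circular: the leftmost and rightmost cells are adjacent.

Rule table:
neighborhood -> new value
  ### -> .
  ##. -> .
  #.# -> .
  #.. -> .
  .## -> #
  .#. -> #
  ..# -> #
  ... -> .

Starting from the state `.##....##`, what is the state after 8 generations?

#..##...#

.#....##.
##...##..
#...##..#
...##..##
..##..##.
.##..##..
##..##...
#..##...#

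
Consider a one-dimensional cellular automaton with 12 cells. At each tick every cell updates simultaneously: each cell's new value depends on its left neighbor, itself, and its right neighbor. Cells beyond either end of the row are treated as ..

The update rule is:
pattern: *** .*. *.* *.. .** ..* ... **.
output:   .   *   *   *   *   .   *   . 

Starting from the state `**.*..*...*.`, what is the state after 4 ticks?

**.*********

tick 1: *.***.***.**
tick 2: ***..**..**.
tick 3: *..*.*.*.*.*
tick 4: **.*********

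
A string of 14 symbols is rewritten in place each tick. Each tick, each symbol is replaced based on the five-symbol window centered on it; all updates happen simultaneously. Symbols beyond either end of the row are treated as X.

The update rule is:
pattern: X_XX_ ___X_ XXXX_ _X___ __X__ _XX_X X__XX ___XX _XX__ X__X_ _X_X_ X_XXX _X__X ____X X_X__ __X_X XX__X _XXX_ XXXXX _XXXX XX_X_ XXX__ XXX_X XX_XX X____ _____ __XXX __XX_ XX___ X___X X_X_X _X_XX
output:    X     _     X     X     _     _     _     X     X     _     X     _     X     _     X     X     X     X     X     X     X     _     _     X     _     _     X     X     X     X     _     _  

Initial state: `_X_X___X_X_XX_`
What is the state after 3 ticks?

X_XXXX_XX__X_X
_X_XX_XXXX_X__
X__X_X_XX_XXX_

X__X_X_XX_XXX_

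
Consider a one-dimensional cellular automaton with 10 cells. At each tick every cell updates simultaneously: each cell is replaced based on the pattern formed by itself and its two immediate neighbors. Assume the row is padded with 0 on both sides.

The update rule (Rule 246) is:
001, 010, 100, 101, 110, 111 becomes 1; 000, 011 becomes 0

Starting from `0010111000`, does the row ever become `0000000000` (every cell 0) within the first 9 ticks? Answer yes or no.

tick 1: 0111011100
tick 2: 1011101110
tick 3: 1101110111
tick 4: 0110111011
tick 5: 1011011101
tick 6: 1101101111
tick 7: 0110110111
tick 8: 1011011011
tick 9: 1101101101
tick 9 is 1101101101, still not uniform 0

no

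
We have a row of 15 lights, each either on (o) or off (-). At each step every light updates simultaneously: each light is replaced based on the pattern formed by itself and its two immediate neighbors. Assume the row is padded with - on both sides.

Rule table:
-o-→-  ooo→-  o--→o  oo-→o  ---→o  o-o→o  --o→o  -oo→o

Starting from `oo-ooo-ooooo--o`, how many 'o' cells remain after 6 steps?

step 1: oooo-ooo---ooo-
step 2: o--ooo-ooooo-oo
step 3: -ooo-ooo---oooo
step 4: oo-ooo-ooooo--o  (repeats step 0; period 4)
step 6: o--ooo-ooooo-oo
count of o: 11

11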